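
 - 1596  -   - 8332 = 6736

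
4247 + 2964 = 7211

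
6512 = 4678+1834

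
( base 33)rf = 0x38a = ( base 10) 906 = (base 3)1020120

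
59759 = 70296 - 10537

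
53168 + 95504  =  148672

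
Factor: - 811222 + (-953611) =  - 7^2*36017^1 = - 1764833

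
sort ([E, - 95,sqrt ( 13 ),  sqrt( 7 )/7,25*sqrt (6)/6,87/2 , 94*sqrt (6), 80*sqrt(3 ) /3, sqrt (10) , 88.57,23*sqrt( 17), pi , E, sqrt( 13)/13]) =[ - 95, sqrt( 13)/13,sqrt(7 )/7,E, E, pi, sqrt(10)  ,  sqrt( 13 ), 25 * sqrt( 6)/6 , 87/2,80*sqrt(3)/3, 88.57, 23*sqrt(17),94 * sqrt ( 6 )]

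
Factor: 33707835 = 3^2*5^1*7^2*15287^1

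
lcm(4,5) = 20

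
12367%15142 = 12367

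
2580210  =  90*28669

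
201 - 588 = -387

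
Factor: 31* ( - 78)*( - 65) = 157170 = 2^1*3^1*5^1*13^2*31^1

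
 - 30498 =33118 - 63616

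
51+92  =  143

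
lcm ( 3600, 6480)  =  32400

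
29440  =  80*368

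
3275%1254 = 767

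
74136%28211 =17714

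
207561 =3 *69187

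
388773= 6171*63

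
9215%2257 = 187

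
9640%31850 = 9640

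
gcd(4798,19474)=2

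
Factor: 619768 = 2^3*77471^1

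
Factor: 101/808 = 1/8 = 2^( - 3) 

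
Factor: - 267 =-3^1*89^1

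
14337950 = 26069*550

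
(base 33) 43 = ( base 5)1020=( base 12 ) b3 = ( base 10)135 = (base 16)87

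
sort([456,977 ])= [456, 977]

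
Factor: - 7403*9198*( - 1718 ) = 2^2 * 3^2 *7^1*11^1*73^1*673^1*859^1 = 116983420092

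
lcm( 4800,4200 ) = 33600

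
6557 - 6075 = 482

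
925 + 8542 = 9467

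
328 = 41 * 8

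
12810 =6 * 2135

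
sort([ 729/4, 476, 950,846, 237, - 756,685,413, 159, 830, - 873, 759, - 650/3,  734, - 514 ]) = [ -873, - 756, - 514, - 650/3, 159,729/4,237, 413,476,685, 734,759,830,  846 , 950]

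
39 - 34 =5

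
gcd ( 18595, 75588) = 1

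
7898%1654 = 1282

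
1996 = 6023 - 4027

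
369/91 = 369/91 = 4.05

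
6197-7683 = - 1486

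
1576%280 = 176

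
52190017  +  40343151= 92533168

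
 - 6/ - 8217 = 2/2739 = 0.00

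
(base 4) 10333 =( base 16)13f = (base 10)319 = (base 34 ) 9D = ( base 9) 384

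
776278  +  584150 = 1360428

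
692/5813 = 692/5813  =  0.12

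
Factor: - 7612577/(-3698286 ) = 2^( - 1)*3^( - 1 )*7^1*31^1*239^( -1)*2579^( - 1)*35081^1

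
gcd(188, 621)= 1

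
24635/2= 12317 + 1/2 =12317.50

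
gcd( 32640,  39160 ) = 40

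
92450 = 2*46225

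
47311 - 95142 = -47831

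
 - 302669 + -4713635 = -5016304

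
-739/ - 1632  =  739/1632 =0.45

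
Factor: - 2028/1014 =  - 2^1 = - 2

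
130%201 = 130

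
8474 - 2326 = 6148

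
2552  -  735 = 1817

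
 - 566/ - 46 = 283/23 = 12.30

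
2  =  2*1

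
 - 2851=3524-6375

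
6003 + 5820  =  11823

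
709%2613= 709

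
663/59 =663/59  =  11.24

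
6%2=0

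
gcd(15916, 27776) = 4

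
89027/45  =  89027/45= 1978.38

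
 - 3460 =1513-4973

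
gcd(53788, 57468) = 4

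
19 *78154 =1484926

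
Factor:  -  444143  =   - 7^1* 67^1*947^1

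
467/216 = 467/216 = 2.16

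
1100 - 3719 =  - 2619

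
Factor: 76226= 2^1 * 38113^1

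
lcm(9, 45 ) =45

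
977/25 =39+ 2/25 =39.08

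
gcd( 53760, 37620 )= 60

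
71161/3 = 71161/3 = 23720.33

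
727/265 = 2 + 197/265 =2.74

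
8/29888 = 1/3736  =  0.00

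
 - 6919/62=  - 112 + 25/62 = - 111.60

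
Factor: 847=7^1*11^2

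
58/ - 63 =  - 58/63=- 0.92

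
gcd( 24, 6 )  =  6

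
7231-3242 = 3989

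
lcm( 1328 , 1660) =6640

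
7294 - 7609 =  - 315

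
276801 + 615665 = 892466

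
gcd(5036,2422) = 2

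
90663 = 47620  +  43043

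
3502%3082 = 420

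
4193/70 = 599/10 = 59.90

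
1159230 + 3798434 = 4957664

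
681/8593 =681/8593 = 0.08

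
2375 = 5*475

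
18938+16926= 35864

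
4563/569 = 8 + 11/569 = 8.02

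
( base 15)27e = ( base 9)702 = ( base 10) 569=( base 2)1000111001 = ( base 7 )1442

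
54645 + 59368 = 114013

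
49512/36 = 1375 + 1/3  =  1375.33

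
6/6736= 3/3368=0.00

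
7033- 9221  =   - 2188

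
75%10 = 5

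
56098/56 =4007/4 = 1001.75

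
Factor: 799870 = 2^1*5^1*79987^1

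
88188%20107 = 7760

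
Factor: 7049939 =13^1*227^1*2389^1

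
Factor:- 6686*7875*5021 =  -2^1*3^2*5^3*7^1 * 3343^1*5021^1 = - 264366947250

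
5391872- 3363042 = 2028830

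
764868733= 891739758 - 126871025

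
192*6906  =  1325952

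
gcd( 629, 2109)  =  37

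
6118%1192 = 158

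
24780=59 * 420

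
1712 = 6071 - 4359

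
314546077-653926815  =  -339380738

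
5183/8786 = 5183/8786 = 0.59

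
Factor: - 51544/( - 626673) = 2^3*3^(-1 )*17^1*379^1*208891^( - 1) 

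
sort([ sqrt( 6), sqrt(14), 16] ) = [ sqrt(6), sqrt(14), 16] 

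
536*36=19296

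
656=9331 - 8675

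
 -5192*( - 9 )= 46728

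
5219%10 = 9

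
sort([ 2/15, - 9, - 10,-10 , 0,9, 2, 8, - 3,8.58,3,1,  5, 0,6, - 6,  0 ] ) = [-10, - 10,-9,-6, - 3,0, 0,0,2/15 , 1,2,3,5,6, 8,8.58,9 ] 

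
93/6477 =31/2159= 0.01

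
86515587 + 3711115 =90226702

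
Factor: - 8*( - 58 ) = 2^4*29^1 = 464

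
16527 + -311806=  - 295279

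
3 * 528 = 1584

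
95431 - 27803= 67628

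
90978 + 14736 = 105714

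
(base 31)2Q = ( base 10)88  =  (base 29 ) 31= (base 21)44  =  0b1011000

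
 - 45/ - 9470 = 9/1894 = 0.00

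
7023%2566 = 1891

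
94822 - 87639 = 7183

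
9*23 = 207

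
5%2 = 1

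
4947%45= 42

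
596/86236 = 149/21559 = 0.01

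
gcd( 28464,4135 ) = 1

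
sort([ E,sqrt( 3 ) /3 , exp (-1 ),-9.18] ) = [ - 9.18,exp( - 1), sqrt(3)/3,E ]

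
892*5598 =4993416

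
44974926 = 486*92541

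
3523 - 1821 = 1702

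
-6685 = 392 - 7077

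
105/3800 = 21/760 = 0.03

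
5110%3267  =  1843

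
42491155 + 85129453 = 127620608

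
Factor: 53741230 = 2^1*5^1*5374123^1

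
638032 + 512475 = 1150507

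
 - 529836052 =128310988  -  658147040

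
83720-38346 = 45374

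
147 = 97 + 50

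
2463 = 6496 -4033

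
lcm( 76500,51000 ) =153000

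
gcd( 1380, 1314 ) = 6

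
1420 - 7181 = -5761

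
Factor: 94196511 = 3^2*10466279^1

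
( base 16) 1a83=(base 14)268B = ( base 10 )6787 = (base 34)5TL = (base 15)2027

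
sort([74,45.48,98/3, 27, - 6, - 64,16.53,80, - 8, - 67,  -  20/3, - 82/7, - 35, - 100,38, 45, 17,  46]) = [  -  100, - 67, - 64, - 35, - 82/7,-8, - 20/3, - 6,16.53,17,27, 98/3,38 , 45, 45.48, 46, 74,80] 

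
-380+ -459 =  - 839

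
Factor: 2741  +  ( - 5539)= -2^1*1399^1 = - 2798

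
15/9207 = 5/3069 = 0.00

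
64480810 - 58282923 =6197887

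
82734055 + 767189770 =849923825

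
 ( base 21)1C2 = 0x2b7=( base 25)12K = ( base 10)695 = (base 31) MD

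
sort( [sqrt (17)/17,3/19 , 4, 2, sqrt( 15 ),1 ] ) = [ 3/19 , sqrt( 17)/17, 1,2 , sqrt( 15),4 ] 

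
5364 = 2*2682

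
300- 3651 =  - 3351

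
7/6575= 7/6575= 0.00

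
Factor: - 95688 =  - 2^3*3^3*443^1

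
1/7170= 1/7170=0.00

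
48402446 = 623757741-575355295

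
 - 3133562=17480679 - 20614241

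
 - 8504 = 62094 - 70598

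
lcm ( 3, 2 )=6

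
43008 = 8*5376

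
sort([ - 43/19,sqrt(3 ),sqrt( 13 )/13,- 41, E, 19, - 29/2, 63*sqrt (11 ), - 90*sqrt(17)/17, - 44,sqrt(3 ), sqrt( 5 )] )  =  [ - 44,-41, - 90 * sqrt( 17 ) /17,  -  29/2, - 43/19, sqrt( 13) /13, sqrt(3),sqrt( 3 ), sqrt(5 ), E, 19,63 * sqrt (11 )]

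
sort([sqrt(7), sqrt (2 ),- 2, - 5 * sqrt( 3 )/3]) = [-5 * sqrt ( 3) /3, - 2, sqrt (2 ), sqrt(7 )]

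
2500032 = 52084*48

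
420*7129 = 2994180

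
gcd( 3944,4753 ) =1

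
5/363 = 5/363 = 0.01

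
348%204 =144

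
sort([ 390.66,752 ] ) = [ 390.66,  752 ] 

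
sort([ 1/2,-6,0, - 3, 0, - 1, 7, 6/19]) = [ - 6, - 3, - 1, 0, 0,6/19, 1/2,7] 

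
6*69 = 414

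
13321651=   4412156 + 8909495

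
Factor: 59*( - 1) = -59^1 = - 59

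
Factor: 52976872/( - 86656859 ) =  -2^3*13^1 * 239^ ( - 1)*362581^( - 1)*509393^1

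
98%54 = 44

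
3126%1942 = 1184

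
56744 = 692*82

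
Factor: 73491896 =2^3*9186487^1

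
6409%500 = 409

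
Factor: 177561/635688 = 2^( - 3 ) *3^(-4 ) * 181^1 = 181/648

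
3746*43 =161078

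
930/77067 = 310/25689  =  0.01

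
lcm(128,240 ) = 1920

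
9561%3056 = 393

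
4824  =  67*72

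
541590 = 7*77370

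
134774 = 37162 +97612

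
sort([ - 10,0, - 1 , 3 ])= [ - 10, - 1,0,  3]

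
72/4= 18= 18.00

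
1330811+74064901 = 75395712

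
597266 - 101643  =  495623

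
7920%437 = 54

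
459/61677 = 51/6853 = 0.01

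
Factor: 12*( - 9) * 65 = - 7020 = - 2^2*3^3*5^1*13^1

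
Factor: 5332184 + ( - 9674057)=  - 4341873 = - 3^1*1447291^1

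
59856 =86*696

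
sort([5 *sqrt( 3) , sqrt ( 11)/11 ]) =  [ sqrt(11)/11, 5*sqrt( 3) ] 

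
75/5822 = 75/5822 = 0.01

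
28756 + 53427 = 82183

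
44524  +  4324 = 48848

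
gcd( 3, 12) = 3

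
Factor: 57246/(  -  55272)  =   - 2^( - 2) * 7^( -1 )*29^1 = - 29/28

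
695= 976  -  281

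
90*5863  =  527670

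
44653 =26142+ 18511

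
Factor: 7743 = 3^1*29^1*89^1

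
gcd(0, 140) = 140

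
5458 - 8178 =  - 2720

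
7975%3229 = 1517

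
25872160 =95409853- 69537693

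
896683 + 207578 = 1104261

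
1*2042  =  2042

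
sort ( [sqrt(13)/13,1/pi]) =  [sqrt(13 )/13 , 1/pi ] 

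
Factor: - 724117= - 724117^1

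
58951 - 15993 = 42958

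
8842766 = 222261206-213418440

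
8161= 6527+1634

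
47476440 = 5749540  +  41726900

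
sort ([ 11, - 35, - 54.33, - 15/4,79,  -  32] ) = [  -  54.33,-35, - 32, -15/4,  11,79]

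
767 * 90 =69030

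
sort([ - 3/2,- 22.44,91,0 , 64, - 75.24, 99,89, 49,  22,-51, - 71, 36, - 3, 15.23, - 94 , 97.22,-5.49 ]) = [ - 94,-75.24, - 71,- 51, - 22.44, - 5.49, - 3,-3/2, 0, 15.23, 22,36, 49, 64, 89 , 91,97.22, 99 ]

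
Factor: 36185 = 5^1 * 7237^1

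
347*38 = 13186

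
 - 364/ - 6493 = 364/6493= 0.06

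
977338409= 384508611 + 592829798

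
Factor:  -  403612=  -  2^2* 11^1*9173^1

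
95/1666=95/1666  =  0.06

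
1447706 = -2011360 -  - 3459066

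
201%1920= 201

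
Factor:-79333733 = -61^1*1300553^1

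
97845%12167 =509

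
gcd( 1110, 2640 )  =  30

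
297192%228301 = 68891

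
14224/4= 3556 = 3556.00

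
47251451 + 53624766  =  100876217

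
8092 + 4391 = 12483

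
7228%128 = 60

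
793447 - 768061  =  25386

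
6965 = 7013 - 48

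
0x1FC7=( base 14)2D71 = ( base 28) aaf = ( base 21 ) I98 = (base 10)8135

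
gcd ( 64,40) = 8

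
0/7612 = 0 = 0.00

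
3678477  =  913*4029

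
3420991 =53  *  64547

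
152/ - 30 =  - 76/15 = -5.07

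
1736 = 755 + 981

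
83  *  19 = 1577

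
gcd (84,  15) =3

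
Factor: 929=929^1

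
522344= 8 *65293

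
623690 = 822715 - 199025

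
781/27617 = 781/27617 = 0.03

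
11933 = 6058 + 5875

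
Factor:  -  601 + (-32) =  - 633 = - 3^1*211^1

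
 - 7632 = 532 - 8164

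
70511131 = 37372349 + 33138782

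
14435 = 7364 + 7071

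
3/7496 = 3/7496 = 0.00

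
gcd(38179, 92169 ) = 1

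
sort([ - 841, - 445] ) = [ - 841, -445]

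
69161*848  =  58648528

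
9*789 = 7101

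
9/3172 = 9/3172 = 0.00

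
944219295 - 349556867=594662428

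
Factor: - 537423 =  - 3^1*359^1*499^1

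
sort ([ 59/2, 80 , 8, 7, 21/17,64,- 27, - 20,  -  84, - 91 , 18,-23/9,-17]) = [-91,-84,-27, - 20,  -  17,-23/9,  21/17,7, 8,18, 59/2, 64,80]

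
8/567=8/567 = 0.01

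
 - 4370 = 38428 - 42798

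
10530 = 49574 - 39044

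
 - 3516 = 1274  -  4790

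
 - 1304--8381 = 7077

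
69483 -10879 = 58604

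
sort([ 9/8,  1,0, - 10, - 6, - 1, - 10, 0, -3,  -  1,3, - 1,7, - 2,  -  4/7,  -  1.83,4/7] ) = [ - 10, - 10, - 6,  -  3 ,-2, - 1.83, - 1,-1, - 1, - 4/7,0, 0, 4/7,1, 9/8,3,  7] 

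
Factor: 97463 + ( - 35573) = 61890 = 2^1*3^1*5^1*2063^1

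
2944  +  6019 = 8963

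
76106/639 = 76106/639 = 119.10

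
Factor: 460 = 2^2 * 5^1*23^1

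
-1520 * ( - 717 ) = 1089840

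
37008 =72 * 514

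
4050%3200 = 850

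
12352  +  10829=23181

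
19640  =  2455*8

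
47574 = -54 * (-881)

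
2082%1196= 886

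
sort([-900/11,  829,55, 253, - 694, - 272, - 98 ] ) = [-694, - 272,  -  98, - 900/11 , 55,253,829]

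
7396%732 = 76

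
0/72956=0=0.00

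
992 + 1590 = 2582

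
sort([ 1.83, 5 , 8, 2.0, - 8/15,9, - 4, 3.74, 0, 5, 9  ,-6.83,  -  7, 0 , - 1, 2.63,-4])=[-7,  -  6.83, - 4, - 4, - 1, - 8/15,0, 0,1.83, 2.0, 2.63, 3.74, 5, 5,8, 9, 9 ] 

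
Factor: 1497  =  3^1 * 499^1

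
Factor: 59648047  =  7177^1 * 8311^1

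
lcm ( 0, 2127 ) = 0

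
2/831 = 2/831= 0.00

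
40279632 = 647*62256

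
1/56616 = 1/56616 = 0.00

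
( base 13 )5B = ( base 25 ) 31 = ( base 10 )76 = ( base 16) 4c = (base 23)37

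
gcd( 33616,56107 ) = 1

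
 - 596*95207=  - 56743372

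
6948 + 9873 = 16821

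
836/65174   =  418/32587 = 0.01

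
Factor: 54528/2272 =24=2^3*3^1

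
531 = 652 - 121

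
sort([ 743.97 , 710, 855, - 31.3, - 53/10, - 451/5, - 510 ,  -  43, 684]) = [ - 510,  -  451/5, - 43, - 31.3, - 53/10,  684, 710,743.97,855]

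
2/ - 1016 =-1/508 = - 0.00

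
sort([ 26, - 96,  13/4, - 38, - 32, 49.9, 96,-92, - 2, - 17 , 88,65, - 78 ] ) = [ - 96,-92, - 78, - 38,  -  32, - 17, - 2,  13/4, 26,49.9, 65, 88, 96]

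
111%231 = 111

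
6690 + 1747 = 8437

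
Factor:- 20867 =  - 7^1*11^1*271^1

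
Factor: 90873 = 3^2*23^1*439^1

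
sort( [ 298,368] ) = [298,  368] 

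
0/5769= 0 = 0.00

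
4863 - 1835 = 3028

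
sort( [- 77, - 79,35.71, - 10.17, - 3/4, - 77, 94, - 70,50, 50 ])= [ - 79 , - 77, - 77, - 70,-10.17, - 3/4, 35.71,  50, 50, 94 ] 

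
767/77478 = 767/77478 = 0.01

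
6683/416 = 16 + 27/416 = 16.06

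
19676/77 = 255 + 41/77=255.53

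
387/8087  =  387/8087 = 0.05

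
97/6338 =97/6338= 0.02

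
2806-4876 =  - 2070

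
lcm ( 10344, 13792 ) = 41376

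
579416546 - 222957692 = 356458854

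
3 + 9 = 12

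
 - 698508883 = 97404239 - 795913122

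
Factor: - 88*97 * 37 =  - 2^3*11^1*37^1 * 97^1 =-315832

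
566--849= 1415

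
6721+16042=22763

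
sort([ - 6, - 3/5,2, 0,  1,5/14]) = [ - 6 ,-3/5,0,5/14,1,2]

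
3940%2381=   1559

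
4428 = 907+3521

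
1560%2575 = 1560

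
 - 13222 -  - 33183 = 19961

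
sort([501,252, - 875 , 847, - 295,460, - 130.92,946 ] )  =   [-875, - 295, - 130.92,252,460,501,847 , 946] 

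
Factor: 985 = 5^1*197^1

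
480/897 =160/299=0.54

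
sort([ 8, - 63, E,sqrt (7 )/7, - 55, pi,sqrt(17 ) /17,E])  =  [-63, - 55, sqrt(17)/17,sqrt ( 7) /7,E , E, pi , 8]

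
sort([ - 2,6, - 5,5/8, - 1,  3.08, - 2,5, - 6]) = [ - 6, - 5, -2, - 2, - 1,5/8,3.08,5,6 ] 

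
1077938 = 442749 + 635189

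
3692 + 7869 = 11561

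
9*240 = 2160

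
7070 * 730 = 5161100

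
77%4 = 1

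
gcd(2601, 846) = 9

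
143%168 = 143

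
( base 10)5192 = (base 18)G08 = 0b1010001001000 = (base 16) 1448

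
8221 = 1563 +6658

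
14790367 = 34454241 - 19663874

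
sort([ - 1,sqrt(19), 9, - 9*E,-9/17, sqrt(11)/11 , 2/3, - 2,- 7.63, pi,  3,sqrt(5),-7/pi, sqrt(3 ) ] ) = [ - 9*E,-7.63,  -  7/pi,  -  2, - 1, - 9/17,sqrt( 11) /11,  2/3, sqrt( 3), sqrt(5 ),  3,pi,sqrt( 19 ), 9]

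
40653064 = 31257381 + 9395683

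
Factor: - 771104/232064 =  - 2^( - 2)*7^(  -  2 )*37^( - 1 )*24097^1 =- 24097/7252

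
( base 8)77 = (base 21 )30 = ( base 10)63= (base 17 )3C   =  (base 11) 58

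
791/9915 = 791/9915 = 0.08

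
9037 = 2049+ 6988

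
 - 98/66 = - 49/33 = - 1.48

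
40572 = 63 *644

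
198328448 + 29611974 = 227940422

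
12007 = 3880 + 8127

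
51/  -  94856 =-1 + 94805/94856 = - 0.00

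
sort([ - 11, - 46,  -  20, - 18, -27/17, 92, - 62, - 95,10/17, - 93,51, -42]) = [  -  95, - 93, - 62,-46, - 42,  -  20,  -  18,-11, - 27/17, 10/17, 51,92]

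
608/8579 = 608/8579 = 0.07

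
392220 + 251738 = 643958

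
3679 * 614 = 2258906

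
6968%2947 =1074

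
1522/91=16+66/91=16.73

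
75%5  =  0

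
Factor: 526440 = 2^3*3^1 * 5^1*41^1*107^1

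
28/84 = 1/3= 0.33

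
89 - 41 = 48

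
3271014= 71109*46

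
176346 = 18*9797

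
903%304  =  295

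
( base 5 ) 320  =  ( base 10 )85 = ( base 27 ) 34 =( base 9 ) 104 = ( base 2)1010101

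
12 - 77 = - 65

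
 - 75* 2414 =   -  181050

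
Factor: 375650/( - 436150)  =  -13^(-1)*61^( -1)*683^1=-683/793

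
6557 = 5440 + 1117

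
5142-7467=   -  2325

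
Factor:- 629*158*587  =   - 2^1*17^1*37^1*79^1*587^1 =- 58337234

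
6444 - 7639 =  - 1195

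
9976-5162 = 4814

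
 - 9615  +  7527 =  - 2088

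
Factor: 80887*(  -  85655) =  - 6928375985 = -5^1*37^1 * 47^1*463^1*1721^1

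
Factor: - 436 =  - 2^2*109^1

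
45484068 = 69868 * 651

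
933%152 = 21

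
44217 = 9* 4913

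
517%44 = 33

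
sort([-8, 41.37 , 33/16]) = [  -  8 , 33/16, 41.37 ] 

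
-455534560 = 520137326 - 975671886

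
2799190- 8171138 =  - 5371948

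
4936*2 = 9872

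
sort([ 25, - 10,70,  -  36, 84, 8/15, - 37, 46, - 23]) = [ - 37, - 36, - 23,  -  10,8/15, 25, 46, 70,84 ] 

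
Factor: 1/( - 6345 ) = - 3^ (  -  3)*5^(  -  1)*47^( - 1)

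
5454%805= 624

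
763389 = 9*84821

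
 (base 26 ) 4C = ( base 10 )116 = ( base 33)3H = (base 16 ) 74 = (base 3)11022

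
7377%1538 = 1225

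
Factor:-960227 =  - 23^1*83^1*503^1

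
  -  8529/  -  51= 167 + 4/17 = 167.24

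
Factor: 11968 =2^6*11^1*17^1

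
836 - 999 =  -  163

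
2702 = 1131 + 1571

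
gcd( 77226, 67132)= 2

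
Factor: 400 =2^4 * 5^2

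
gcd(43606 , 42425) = 1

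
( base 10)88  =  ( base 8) 130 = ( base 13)6A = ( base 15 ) 5D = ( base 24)3g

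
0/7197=0=0.00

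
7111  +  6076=13187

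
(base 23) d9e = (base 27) 9JO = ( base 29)8CM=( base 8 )15672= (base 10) 7098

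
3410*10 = 34100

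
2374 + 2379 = 4753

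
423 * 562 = 237726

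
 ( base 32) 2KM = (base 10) 2710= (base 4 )222112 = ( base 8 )5226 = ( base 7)10621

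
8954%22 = 0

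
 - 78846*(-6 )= 473076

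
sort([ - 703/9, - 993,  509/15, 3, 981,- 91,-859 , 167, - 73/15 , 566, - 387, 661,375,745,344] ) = [ - 993, - 859, - 387, - 91,-703/9,-73/15,3, 509/15, 167 , 344, 375, 566,661,745,981 ]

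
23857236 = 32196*741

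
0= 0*776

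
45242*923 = 41758366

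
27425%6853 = 13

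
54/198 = 3/11=0.27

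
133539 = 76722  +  56817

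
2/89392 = 1/44696= 0.00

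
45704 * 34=1553936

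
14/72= 7/36=0.19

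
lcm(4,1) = 4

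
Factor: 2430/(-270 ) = -9= - 3^2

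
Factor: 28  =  2^2*7^1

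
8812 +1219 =10031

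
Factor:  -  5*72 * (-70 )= 2^4*3^2*5^2*7^1 = 25200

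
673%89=50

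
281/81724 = 281/81724 = 0.00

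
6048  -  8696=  -2648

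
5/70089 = 5/70089=0.00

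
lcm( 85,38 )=3230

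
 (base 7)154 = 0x58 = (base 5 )323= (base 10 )88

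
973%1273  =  973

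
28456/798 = 14228/399 = 35.66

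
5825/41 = 5825/41 = 142.07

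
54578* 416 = 22704448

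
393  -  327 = 66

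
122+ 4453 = 4575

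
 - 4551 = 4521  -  9072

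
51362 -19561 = 31801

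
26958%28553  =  26958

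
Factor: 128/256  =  2^(  -  1 )= 1/2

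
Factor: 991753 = 7^1 * 141679^1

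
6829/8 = 853 + 5/8 = 853.62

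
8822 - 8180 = 642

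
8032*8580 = 68914560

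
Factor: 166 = 2^1 * 83^1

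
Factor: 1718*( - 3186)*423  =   - 2315310804 = - 2^2*3^5*47^1*59^1*859^1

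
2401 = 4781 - 2380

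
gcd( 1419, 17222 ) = 1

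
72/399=24/133 = 0.18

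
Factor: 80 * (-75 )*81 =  - 486000 = -2^4*3^5  *  5^3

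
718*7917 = 5684406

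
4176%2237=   1939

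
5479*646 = 3539434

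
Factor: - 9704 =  - 2^3*1213^1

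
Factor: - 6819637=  - 11^1*619967^1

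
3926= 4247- 321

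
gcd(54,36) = 18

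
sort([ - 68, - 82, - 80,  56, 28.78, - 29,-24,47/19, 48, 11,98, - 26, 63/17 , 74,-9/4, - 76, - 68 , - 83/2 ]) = [ - 82 ,  -  80,  -  76,-68, - 68,-83/2, -29, - 26, - 24, - 9/4 , 47/19, 63/17,11, 28.78,48,56 , 74, 98]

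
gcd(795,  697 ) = 1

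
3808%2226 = 1582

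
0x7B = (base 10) 123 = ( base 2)1111011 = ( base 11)102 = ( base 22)5D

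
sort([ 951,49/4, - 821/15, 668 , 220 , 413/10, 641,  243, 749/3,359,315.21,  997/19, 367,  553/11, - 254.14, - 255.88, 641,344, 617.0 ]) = [ - 255.88, - 254.14 , - 821/15, 49/4 , 413/10,553/11,997/19 , 220 , 243, 749/3, 315.21, 344,359,367, 617.0,641, 641, 668,  951]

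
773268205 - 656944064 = 116324141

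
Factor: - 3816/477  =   - 2^3 = - 8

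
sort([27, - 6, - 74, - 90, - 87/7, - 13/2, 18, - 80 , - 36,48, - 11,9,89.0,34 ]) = [-90,-80, - 74, - 36,-87/7, - 11, - 13/2, - 6, 9, 18,27,34  ,  48,89.0 ]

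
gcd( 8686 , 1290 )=86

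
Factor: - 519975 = - 3^2 * 5^2*2311^1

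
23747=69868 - 46121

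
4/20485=4/20485 = 0.00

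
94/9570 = 47/4785 = 0.01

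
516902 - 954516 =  - 437614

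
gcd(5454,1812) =6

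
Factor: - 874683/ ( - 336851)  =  3^2*19^( - 1)*17729^( - 1 )*  97187^1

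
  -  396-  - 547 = 151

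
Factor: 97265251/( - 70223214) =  - 2^(  -  1)*3^(-1 )*43^( - 1)*272183^( - 1)*97265251^1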